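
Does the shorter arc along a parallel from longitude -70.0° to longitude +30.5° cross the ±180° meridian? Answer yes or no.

No

Signed shortest Δλ = ((30.5 − -70.0 + 180) mod 360) − 180 = 100.5°.
Going east by 100.5° from -70.0° reaches +30.5° without touching 180°.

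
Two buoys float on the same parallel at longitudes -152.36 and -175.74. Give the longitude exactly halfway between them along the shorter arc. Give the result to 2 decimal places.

-164.05°

Signed shortest Δλ from -152.36° to -175.74° is -23.38°.
Midpoint longitude = -152.36° + (-23.38°)/2 = -152.36° − 11.69° = -164.05°.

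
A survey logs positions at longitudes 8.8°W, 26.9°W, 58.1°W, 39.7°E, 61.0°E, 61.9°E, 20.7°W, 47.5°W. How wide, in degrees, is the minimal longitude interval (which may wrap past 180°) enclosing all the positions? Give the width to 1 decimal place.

120.0°

Sort the longitudes: -58.1°, -47.5°, -26.9°, -20.7°, -8.8°, +39.7°, +61.0°, +61.9°.
Eastward gaps between consecutive values (wrapping around): 10.6°, 20.6°, 6.2°, 11.9°, 48.5°, 21.3°, 0.9°, 240.0°.
Largest gap = 240.0° ⇒ minimal covering band is its complement: 360° − 240.0° = 120.0°.
Band runs from -58.1° eastward to +61.9°.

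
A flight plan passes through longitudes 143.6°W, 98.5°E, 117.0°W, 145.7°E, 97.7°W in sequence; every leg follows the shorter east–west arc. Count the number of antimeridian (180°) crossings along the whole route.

Leg 1: -143.6° → +98.5°, shortest Δλ = -117.9° (west) — crosses 180°.
Leg 2: +98.5° → -117.0°, shortest Δλ = 144.5° (east) — crosses 180°.
Leg 3: -117.0° → +145.7°, shortest Δλ = -97.3° (west) — crosses 180°.
Leg 4: +145.7° → -97.7°, shortest Δλ = 116.6° (east) — crosses 180°.
Total crossings: 4.

4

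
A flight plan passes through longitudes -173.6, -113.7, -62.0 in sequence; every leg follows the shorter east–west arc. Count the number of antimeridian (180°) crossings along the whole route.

0

Leg 1: -173.6° → -113.7°, shortest Δλ = 59.9° (east) — does not cross 180°.
Leg 2: -113.7° → -62.0°, shortest Δλ = 51.7° (east) — does not cross 180°.
Total crossings: 0.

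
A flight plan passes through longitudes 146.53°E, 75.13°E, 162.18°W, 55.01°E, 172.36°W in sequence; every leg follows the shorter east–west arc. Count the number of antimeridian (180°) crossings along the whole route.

Leg 1: +146.53° → +75.13°, shortest Δλ = -71.4° (west) — does not cross 180°.
Leg 2: +75.13° → -162.18°, shortest Δλ = 122.69° (east) — crosses 180°.
Leg 3: -162.18° → +55.01°, shortest Δλ = -142.81° (west) — crosses 180°.
Leg 4: +55.01° → -172.36°, shortest Δλ = 132.63° (east) — crosses 180°.
Total crossings: 3.

3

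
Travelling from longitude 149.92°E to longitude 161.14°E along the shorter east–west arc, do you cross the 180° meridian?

No

Signed shortest Δλ = ((161.14 − 149.92 + 180) mod 360) − 180 = 11.22°.
Going east by 11.22° from +149.92° reaches +161.14° without touching 180°.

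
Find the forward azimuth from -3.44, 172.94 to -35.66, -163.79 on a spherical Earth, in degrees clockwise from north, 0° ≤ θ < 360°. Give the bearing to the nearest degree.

Δλ = -163.79 − 172.94 = -336.73°; wrapped into (−180°, 180°]: 23.27°.
θ = atan2( sin Δλ · cos φ₂ , cos φ₁ · sin φ₂ − sin φ₁ · cos φ₂ · cos Δλ )
  = atan2(0.32099, -0.53714) = 149.138° → normalised to [0°, 360°): 149.138°.

149°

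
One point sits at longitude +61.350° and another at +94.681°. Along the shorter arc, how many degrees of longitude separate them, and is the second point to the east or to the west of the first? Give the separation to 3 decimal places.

33.331° east

Raw difference: 94.681 − 61.350 = 33.331°.
Normalise into (−180°, 180°]: 33.331° stays 33.331°.
Positive ⇒ the second point lies to the east; separation 33.331°.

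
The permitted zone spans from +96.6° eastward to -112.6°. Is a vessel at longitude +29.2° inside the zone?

No

Band width going east from +96.6° to -112.6°: ((-112.6 − 96.6) mod 360) = 150.8°.
Offset of +29.2° east of the west edge: ((29.2 − 96.6) mod 360) = 292.6°.
292.6° > 150.8° ⇒ outside.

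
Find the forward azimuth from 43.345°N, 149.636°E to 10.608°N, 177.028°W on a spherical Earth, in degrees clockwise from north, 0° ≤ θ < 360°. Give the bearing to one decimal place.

128.5°

Δλ = -177.028 − 149.636 = -326.664°; wrapped into (−180°, 180°]: 33.336°.
θ = atan2( sin Δλ · cos φ₂ , cos φ₁ · sin φ₂ − sin φ₁ · cos φ₂ · cos Δλ )
  = atan2(0.54016, -0.42978) = 128.508° → normalised to [0°, 360°): 128.508°.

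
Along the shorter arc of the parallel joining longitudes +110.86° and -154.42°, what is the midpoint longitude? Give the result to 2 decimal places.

+158.22°

Signed shortest Δλ from +110.86° to -154.42° is +94.72°.
Midpoint longitude = +110.86° + (+94.72°)/2 = +110.86° + 47.36° = +158.22°.
(The naïve average (+110.86 + -154.42)/2 = -21.78° is on the wrong side of the globe.)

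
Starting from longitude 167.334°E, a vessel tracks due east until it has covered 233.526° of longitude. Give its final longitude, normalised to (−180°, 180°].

40.860°E

Start at +167.334°; shift +233.526° → +400.860°.
+400.860° lies outside (−180°, 180°]; subtract 360° → +40.860°.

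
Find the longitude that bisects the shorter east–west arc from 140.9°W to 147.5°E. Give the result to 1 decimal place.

Signed shortest Δλ from -140.9° to +147.5° is -71.6°.
Midpoint longitude = -140.9° + (-71.6°)/2 = -140.9° − 35.8° = -176.7°.
(The naïve average (-140.9 + +147.5)/2 = 3.3° is on the wrong side of the globe.)

176.7°W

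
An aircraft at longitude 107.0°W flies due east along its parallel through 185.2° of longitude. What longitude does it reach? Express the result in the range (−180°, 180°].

78.2°E

Start at -107.0°; shift +185.2° → +78.2°.
+78.2° already lies in (−180°, 180°].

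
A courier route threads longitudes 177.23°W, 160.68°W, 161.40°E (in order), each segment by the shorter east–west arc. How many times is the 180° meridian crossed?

1

Leg 1: -177.23° → -160.68°, shortest Δλ = 16.55° (east) — does not cross 180°.
Leg 2: -160.68° → +161.40°, shortest Δλ = -37.92° (west) — crosses 180°.
Total crossings: 1.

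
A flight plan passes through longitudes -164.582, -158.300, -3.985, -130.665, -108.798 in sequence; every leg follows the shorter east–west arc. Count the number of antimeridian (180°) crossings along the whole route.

Leg 1: -164.582° → -158.300°, shortest Δλ = 6.282° (east) — does not cross 180°.
Leg 2: -158.300° → -3.985°, shortest Δλ = 154.315° (east) — does not cross 180°.
Leg 3: -3.985° → -130.665°, shortest Δλ = -126.68° (west) — does not cross 180°.
Leg 4: -130.665° → -108.798°, shortest Δλ = 21.867° (east) — does not cross 180°.
Total crossings: 0.

0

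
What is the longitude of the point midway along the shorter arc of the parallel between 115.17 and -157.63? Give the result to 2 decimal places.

Signed shortest Δλ from +115.17° to -157.63° is +87.20°.
Midpoint longitude = +115.17° + (+87.20°)/2 = +115.17° + 43.60° = +158.77°.
(The naïve average (+115.17 + -157.63)/2 = -21.23° is on the wrong side of the globe.)

+158.77°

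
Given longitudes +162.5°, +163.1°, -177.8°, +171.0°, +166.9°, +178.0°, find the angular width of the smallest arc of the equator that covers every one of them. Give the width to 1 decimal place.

Sort the longitudes: -177.8°, +162.5°, +163.1°, +166.9°, +171.0°, +178.0°.
Eastward gaps between consecutive values (wrapping around): 340.3°, 0.6°, 3.8°, 4.1°, 7.0°, 4.2°.
Largest gap = 340.3° ⇒ minimal covering band is its complement: 360° − 340.3° = 19.7°.
Band runs from +162.5° eastward to -177.8°, crossing the antimeridian.

19.7°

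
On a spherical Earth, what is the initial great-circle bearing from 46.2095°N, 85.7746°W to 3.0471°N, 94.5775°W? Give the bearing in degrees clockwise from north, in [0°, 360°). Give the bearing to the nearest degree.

Δλ = -94.5775 − -85.7746 = -8.8029°.
θ = atan2( sin Δλ · cos φ₂ , cos φ₁ · sin φ₂ − sin φ₁ · cos φ₂ · cos Δλ )
  = atan2(-0.15282, -0.67558) = -167.254° → normalised to [0°, 360°): 192.746°.

193°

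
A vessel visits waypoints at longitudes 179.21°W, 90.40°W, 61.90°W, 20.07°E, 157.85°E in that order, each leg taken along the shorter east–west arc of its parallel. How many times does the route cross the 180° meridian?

Leg 1: -179.21° → -90.40°, shortest Δλ = 88.81° (east) — does not cross 180°.
Leg 2: -90.40° → -61.90°, shortest Δλ = 28.5° (east) — does not cross 180°.
Leg 3: -61.90° → +20.07°, shortest Δλ = 81.97° (east) — does not cross 180°.
Leg 4: +20.07° → +157.85°, shortest Δλ = 137.78° (east) — does not cross 180°.
Total crossings: 0.

0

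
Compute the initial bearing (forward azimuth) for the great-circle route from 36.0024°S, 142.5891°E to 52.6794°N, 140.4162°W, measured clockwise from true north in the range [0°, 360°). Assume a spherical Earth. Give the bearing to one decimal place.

Δλ = -140.4162 − 142.5891 = -283.0053°; wrapped into (−180°, 180°]: 76.9947°.
θ = atan2( sin Δλ · cos φ₂ , cos φ₁ · sin φ₂ − sin φ₁ · cos φ₂ · cos Δλ )
  = atan2(0.59072, 0.72356) = 39.229° → normalised to [0°, 360°): 39.229°.

39.2°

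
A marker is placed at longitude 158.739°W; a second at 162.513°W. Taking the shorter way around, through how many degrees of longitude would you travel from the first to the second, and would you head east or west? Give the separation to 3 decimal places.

3.774° west

Raw difference: -162.513 − -158.739 = -3.774°.
Normalise into (−180°, 180°]: -3.774° stays -3.774°.
Negative ⇒ the second point lies to the west; separation 3.774°.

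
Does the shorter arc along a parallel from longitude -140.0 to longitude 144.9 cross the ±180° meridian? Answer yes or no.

Yes

Naïve |144.9 − -140.0| = 284.9° > 180°, so the shorter arc goes the other way round — across 180°.
Signed shortest Δλ = ((144.9 − -140.0 + 180) mod 360) − 180 = -75.1°.
Going west by 75.1° from -140.0° passes through 180° before reaching +144.9°.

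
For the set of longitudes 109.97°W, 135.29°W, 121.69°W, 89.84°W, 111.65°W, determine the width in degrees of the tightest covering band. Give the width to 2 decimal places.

45.45°

Sort the longitudes: -135.29°, -121.69°, -111.65°, -109.97°, -89.84°.
Eastward gaps between consecutive values (wrapping around): 13.60°, 10.04°, 1.68°, 20.13°, 314.55°.
Largest gap = 314.55° ⇒ minimal covering band is its complement: 360° − 314.55° = 45.45°.
Band runs from -135.29° eastward to -89.84°.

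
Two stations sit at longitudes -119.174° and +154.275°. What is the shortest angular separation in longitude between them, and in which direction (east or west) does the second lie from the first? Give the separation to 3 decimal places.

86.551° west

Raw difference: 154.275 − -119.174 = 273.449°.
Normalise into (−180°, 180°]: 273.449° − 360° = -86.551°.
Negative ⇒ the second point lies to the west; separation 86.551°.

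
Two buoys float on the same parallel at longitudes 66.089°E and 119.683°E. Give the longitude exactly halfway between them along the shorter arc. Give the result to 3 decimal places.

92.886°E

Signed shortest Δλ from +66.089° to +119.683° is +53.594°.
Midpoint longitude = +66.089° + (+53.594°)/2 = +66.089° + 26.797° = +92.886°.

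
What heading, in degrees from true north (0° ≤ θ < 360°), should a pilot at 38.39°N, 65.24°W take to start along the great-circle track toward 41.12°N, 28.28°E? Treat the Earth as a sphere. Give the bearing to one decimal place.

54.1°

Δλ = 28.28 − -65.24 = 93.52°.
θ = atan2( sin Δλ · cos φ₂ , cos φ₁ · sin φ₂ − sin φ₁ · cos φ₂ · cos Δλ )
  = atan2(0.75191, 0.54418) = 54.106° → normalised to [0°, 360°): 54.106°.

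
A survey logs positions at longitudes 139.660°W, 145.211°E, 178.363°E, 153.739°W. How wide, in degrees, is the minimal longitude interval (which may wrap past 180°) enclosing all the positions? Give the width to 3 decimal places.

Sort the longitudes: -153.739°, -139.660°, +145.211°, +178.363°.
Eastward gaps between consecutive values (wrapping around): 14.079°, 284.871°, 33.152°, 27.898°.
Largest gap = 284.871° ⇒ minimal covering band is its complement: 360° − 284.871° = 75.129°.
Band runs from +145.211° eastward to -139.660°, crossing the antimeridian.

75.129°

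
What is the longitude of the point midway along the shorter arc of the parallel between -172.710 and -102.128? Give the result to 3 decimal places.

-137.419°

Signed shortest Δλ from -172.710° to -102.128° is +70.582°.
Midpoint longitude = -172.710° + (+70.582°)/2 = -172.710° + 35.291° = -137.419°.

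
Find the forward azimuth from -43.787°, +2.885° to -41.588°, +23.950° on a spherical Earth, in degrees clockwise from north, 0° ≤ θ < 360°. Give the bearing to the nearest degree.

Δλ = 23.950 − 2.885 = 21.065°.
θ = atan2( sin Δλ · cos φ₂ , cos φ₁ · sin φ₂ − sin φ₁ · cos φ₂ · cos Δλ )
  = atan2(0.26883, 0.00378) = 89.194° → normalised to [0°, 360°): 89.194°.

89°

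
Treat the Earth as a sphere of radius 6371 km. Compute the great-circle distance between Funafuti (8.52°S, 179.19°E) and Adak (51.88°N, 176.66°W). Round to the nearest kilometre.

6728 km

Δλ = -176.66 − 179.19 = -355.85°; wrapped into (−180°, 180°]: 4.15°.
Δφ = 51.88 − -8.52 = 60.40°.
a = sin²(Δφ/2) + cos φ₁ · cos φ₂ · sin²(Δλ/2) = 0.253829.
c = 2·atan2(√a, √(1−a)) = 1.05602 rad → d = 6371·c ≈ 6727.90 km.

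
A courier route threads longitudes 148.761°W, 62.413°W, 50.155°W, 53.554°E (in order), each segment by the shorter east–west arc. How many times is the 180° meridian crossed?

0

Leg 1: -148.761° → -62.413°, shortest Δλ = 86.348° (east) — does not cross 180°.
Leg 2: -62.413° → -50.155°, shortest Δλ = 12.258° (east) — does not cross 180°.
Leg 3: -50.155° → +53.554°, shortest Δλ = 103.709° (east) — does not cross 180°.
Total crossings: 0.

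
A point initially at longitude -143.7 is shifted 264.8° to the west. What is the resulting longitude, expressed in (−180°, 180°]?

-48.5°

Start at -143.7°; shift −264.8° → -408.5°.
-408.5° lies outside (−180°, 180°]; add 360° → -48.5°.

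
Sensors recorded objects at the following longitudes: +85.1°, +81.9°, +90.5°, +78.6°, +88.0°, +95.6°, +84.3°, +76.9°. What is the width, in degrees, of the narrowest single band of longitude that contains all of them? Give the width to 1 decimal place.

Sort the longitudes: +76.9°, +78.6°, +81.9°, +84.3°, +85.1°, +88.0°, +90.5°, +95.6°.
Eastward gaps between consecutive values (wrapping around): 1.7°, 3.3°, 2.4°, 0.8°, 2.9°, 2.5°, 5.1°, 341.3°.
Largest gap = 341.3° ⇒ minimal covering band is its complement: 360° − 341.3° = 18.7°.
Band runs from +76.9° eastward to +95.6°.

18.7°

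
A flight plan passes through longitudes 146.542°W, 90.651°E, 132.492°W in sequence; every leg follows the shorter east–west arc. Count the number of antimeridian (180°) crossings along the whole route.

Leg 1: -146.542° → +90.651°, shortest Δλ = -122.807° (west) — crosses 180°.
Leg 2: +90.651° → -132.492°, shortest Δλ = 136.857° (east) — crosses 180°.
Total crossings: 2.

2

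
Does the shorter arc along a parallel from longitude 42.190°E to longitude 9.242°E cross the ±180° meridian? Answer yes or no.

No

Signed shortest Δλ = ((9.242 − 42.190 + 180) mod 360) − 180 = -32.948°.
Going west by 32.948° from +42.190° reaches +9.242° without touching 180°.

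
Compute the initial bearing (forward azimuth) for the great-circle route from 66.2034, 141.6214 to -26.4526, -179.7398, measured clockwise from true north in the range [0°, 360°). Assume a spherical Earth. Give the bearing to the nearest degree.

146°

Δλ = -179.7398 − 141.6214 = -321.3612°; wrapped into (−180°, 180°]: 38.6388°.
θ = atan2( sin Δλ · cos φ₂ , cos φ₁ · sin φ₂ − sin φ₁ · cos φ₂ · cos Δλ )
  = atan2(0.55904, -0.81960) = 145.703° → normalised to [0°, 360°): 145.703°.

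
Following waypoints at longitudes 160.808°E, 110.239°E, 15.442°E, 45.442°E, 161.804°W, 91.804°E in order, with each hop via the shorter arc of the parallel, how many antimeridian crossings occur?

2

Leg 1: +160.808° → +110.239°, shortest Δλ = -50.569° (west) — does not cross 180°.
Leg 2: +110.239° → +15.442°, shortest Δλ = -94.797° (west) — does not cross 180°.
Leg 3: +15.442° → +45.442°, shortest Δλ = 30.0° (east) — does not cross 180°.
Leg 4: +45.442° → -161.804°, shortest Δλ = 152.754° (east) — crosses 180°.
Leg 5: -161.804° → +91.804°, shortest Δλ = -106.392° (west) — crosses 180°.
Total crossings: 2.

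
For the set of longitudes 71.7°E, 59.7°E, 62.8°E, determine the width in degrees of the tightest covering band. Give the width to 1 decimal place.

12.0°

Sort the longitudes: +59.7°, +62.8°, +71.7°.
Eastward gaps between consecutive values (wrapping around): 3.1°, 8.9°, 348.0°.
Largest gap = 348.0° ⇒ minimal covering band is its complement: 360° − 348.0° = 12.0°.
Band runs from +59.7° eastward to +71.7°.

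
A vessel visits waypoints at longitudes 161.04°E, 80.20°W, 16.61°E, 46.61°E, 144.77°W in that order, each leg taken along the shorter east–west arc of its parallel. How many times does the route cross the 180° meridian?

Leg 1: +161.04° → -80.20°, shortest Δλ = 118.76° (east) — crosses 180°.
Leg 2: -80.20° → +16.61°, shortest Δλ = 96.81° (east) — does not cross 180°.
Leg 3: +16.61° → +46.61°, shortest Δλ = 30.0° (east) — does not cross 180°.
Leg 4: +46.61° → -144.77°, shortest Δλ = 168.62° (east) — crosses 180°.
Total crossings: 2.

2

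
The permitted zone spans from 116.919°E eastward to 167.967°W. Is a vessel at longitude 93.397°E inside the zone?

No

Band width going east from +116.919° to -167.967°: ((-167.967 − 116.919) mod 360) = 75.114°.
Offset of +93.397° east of the west edge: ((93.397 − 116.919) mod 360) = 336.478°.
336.478° > 75.114° ⇒ outside.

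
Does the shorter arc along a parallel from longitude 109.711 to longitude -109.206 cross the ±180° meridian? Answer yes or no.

Yes

Naïve |-109.206 − 109.711| = 218.917° > 180°, so the shorter arc goes the other way round — across 180°.
Signed shortest Δλ = ((-109.206 − 109.711 + 180) mod 360) − 180 = 141.083°.
Going east by 141.083° from +109.711° passes through 180° before reaching -109.206°.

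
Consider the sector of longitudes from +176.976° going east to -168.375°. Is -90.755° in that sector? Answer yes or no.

No

Band width going east from +176.976° to -168.375°: ((-168.375 − 176.976) mod 360) = 14.649°.
Offset of -90.755° east of the west edge: ((-90.755 − 176.976) mod 360) = 92.269°.
92.269° > 14.649° ⇒ outside.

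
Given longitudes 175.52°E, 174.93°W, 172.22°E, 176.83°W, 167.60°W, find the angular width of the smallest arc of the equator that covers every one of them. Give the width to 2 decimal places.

Sort the longitudes: -176.83°, -174.93°, -167.60°, +172.22°, +175.52°.
Eastward gaps between consecutive values (wrapping around): 1.90°, 7.33°, 339.82°, 3.30°, 7.65°.
Largest gap = 339.82° ⇒ minimal covering band is its complement: 360° − 339.82° = 20.18°.
Band runs from +172.22° eastward to -167.60°, crossing the antimeridian.

20.18°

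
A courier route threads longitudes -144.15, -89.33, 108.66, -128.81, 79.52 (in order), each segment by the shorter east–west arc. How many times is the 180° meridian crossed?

3

Leg 1: -144.15° → -89.33°, shortest Δλ = 54.82° (east) — does not cross 180°.
Leg 2: -89.33° → +108.66°, shortest Δλ = -162.01° (west) — crosses 180°.
Leg 3: +108.66° → -128.81°, shortest Δλ = 122.53° (east) — crosses 180°.
Leg 4: -128.81° → +79.52°, shortest Δλ = -151.67° (west) — crosses 180°.
Total crossings: 3.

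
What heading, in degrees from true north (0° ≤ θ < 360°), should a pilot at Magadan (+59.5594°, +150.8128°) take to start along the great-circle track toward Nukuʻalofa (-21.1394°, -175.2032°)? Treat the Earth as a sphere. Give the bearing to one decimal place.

Δλ = -175.2032 − 150.8128 = -326.0160°; wrapped into (−180°, 180°]: 33.9840°.
θ = atan2( sin Δλ · cos φ₂ , cos φ₁ · sin φ₂ − sin φ₁ · cos φ₂ · cos Δλ )
  = atan2(0.52135, -0.84950) = 148.462° → normalised to [0°, 360°): 148.462°.

148.5°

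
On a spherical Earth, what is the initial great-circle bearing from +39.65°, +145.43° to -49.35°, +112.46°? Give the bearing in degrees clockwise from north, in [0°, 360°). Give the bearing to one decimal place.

Δλ = 112.46 − 145.43 = -32.97°.
θ = atan2( sin Δλ · cos φ₂ , cos φ₁ · sin φ₂ − sin φ₁ · cos φ₂ · cos Δλ )
  = atan2(-0.35451, -0.93290) = -159.193° → normalised to [0°, 360°): 200.807°.

200.8°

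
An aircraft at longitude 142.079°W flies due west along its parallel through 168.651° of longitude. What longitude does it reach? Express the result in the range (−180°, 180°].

49.270°E

Start at -142.079°; shift −168.651° → -310.730°.
-310.730° lies outside (−180°, 180°]; add 360° → +49.270°.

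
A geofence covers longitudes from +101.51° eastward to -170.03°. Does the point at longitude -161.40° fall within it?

No

Band width going east from +101.51° to -170.03°: ((-170.03 − 101.51) mod 360) = 88.46°.
Offset of -161.40° east of the west edge: ((-161.40 − 101.51) mod 360) = 97.09°.
97.09° > 88.46° ⇒ outside.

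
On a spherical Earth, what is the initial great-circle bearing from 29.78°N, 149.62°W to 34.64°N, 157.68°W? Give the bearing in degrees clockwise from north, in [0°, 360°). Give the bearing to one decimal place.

307.6°

Δλ = -157.68 − -149.62 = -8.06°.
θ = atan2( sin Δλ · cos φ₂ , cos φ₁ · sin φ₂ − sin φ₁ · cos φ₂ · cos Δλ )
  = atan2(-0.11536, 0.08876) = -52.424° → normalised to [0°, 360°): 307.576°.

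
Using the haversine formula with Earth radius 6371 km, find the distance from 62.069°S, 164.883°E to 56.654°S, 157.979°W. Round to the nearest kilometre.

2155 km

Δλ = -157.979 − 164.883 = -322.862°; wrapped into (−180°, 180°]: 37.138°.
Δφ = -56.654 − -62.069 = 5.415°.
a = sin²(Δφ/2) + cos φ₁ · cos φ₂ · sin²(Δλ/2) = 0.028342.
c = 2·atan2(√a, √(1−a)) = 0.33831 rad → d = 6371·c ≈ 2155.39 km.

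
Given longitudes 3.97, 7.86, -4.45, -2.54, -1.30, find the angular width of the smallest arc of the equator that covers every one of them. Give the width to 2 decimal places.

12.31°

Sort the longitudes: -4.45°, -2.54°, -1.30°, +3.97°, +7.86°.
Eastward gaps between consecutive values (wrapping around): 1.91°, 1.24°, 5.27°, 3.89°, 347.69°.
Largest gap = 347.69° ⇒ minimal covering band is its complement: 360° − 347.69° = 12.31°.
Band runs from -4.45° eastward to +7.86°.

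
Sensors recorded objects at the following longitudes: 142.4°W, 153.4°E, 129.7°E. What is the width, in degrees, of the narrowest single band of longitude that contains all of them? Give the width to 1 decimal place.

Sort the longitudes: -142.4°, +129.7°, +153.4°.
Eastward gaps between consecutive values (wrapping around): 272.1°, 23.7°, 64.2°.
Largest gap = 272.1° ⇒ minimal covering band is its complement: 360° − 272.1° = 87.9°.
Band runs from +129.7° eastward to -142.4°, crossing the antimeridian.

87.9°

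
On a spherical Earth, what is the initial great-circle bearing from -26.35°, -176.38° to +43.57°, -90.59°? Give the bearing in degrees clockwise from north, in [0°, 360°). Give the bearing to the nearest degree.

48°

Δλ = -90.59 − -176.38 = 85.79°.
θ = atan2( sin Δλ · cos φ₂ , cos φ₁ · sin φ₂ − sin φ₁ · cos φ₂ · cos Δλ )
  = atan2(0.72258, 0.64124) = 48.413° → normalised to [0°, 360°): 48.413°.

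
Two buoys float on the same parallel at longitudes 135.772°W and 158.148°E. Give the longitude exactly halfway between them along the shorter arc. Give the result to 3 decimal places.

168.812°W

Signed shortest Δλ from -135.772° to +158.148° is -66.080°.
Midpoint longitude = -135.772° + (-66.080°)/2 = -135.772° − 33.040° = -168.812°.
(The naïve average (-135.772 + +158.148)/2 = 11.188° is on the wrong side of the globe.)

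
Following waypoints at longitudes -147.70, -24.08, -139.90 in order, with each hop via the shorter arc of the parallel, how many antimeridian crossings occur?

Leg 1: -147.70° → -24.08°, shortest Δλ = 123.62° (east) — does not cross 180°.
Leg 2: -24.08° → -139.90°, shortest Δλ = -115.82° (west) — does not cross 180°.
Total crossings: 0.

0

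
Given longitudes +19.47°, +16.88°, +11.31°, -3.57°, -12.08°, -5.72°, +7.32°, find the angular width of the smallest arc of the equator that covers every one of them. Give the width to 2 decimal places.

31.55°

Sort the longitudes: -12.08°, -5.72°, -3.57°, +7.32°, +11.31°, +16.88°, +19.47°.
Eastward gaps between consecutive values (wrapping around): 6.36°, 2.15°, 10.89°, 3.99°, 5.57°, 2.59°, 328.45°.
Largest gap = 328.45° ⇒ minimal covering band is its complement: 360° − 328.45° = 31.55°.
Band runs from -12.08° eastward to +19.47°.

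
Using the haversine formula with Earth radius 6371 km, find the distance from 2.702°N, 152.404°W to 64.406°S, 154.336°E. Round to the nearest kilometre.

8623 km

Δλ = 154.336 − -152.404 = 306.740°; wrapped into (−180°, 180°]: -53.260°.
Δφ = -64.406 − 2.702 = -67.108°.
a = sin²(Δφ/2) + cos φ₁ · cos φ₂ · sin²(Δλ/2) = 0.392196.
c = 2·atan2(√a, √(1−a)) = 1.35348 rad → d = 6371·c ≈ 8623.04 km.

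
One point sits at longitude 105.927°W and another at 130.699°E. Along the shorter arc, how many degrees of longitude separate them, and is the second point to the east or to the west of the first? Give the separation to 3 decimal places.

123.374° west

Raw difference: 130.699 − -105.927 = 236.626°.
Normalise into (−180°, 180°]: 236.626° − 360° = -123.374°.
Negative ⇒ the second point lies to the west; separation 123.374°.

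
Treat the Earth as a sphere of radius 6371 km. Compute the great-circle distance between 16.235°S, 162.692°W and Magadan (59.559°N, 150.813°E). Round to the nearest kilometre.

9409 km

Δλ = 150.813 − -162.692 = 313.505°; wrapped into (−180°, 180°]: -46.495°.
Δφ = 59.559 − -16.235 = 75.794°.
a = sin²(Δφ/2) + cos φ₁ · cos φ₂ · sin²(Δλ/2) = 0.453080.
c = 2·atan2(√a, √(1−a)) = 1.47682 rad → d = 6371·c ≈ 9408.80 km.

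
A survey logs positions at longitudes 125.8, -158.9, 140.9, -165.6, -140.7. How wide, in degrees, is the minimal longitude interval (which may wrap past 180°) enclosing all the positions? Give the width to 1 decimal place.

93.5°

Sort the longitudes: -165.6°, -158.9°, -140.7°, +125.8°, +140.9°.
Eastward gaps between consecutive values (wrapping around): 6.7°, 18.2°, 266.5°, 15.1°, 53.5°.
Largest gap = 266.5° ⇒ minimal covering band is its complement: 360° − 266.5° = 93.5°.
Band runs from +125.8° eastward to -140.7°, crossing the antimeridian.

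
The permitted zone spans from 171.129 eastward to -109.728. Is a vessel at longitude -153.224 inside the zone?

Band width going east from +171.129° to -109.728°: ((-109.728 − 171.129) mod 360) = 79.143°.
Offset of -153.224° east of the west edge: ((-153.224 − 171.129) mod 360) = 35.647°.
35.647° ≤ 79.143° ⇒ inside.

Yes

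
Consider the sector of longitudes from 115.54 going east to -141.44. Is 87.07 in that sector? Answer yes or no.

Band width going east from +115.54° to -141.44°: ((-141.44 − 115.54) mod 360) = 103.02°.
Offset of +87.07° east of the west edge: ((87.07 − 115.54) mod 360) = 331.53°.
331.53° > 103.02° ⇒ outside.

No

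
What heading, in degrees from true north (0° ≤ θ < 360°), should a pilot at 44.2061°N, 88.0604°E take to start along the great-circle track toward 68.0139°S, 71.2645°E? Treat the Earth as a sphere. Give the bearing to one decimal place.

186.7°

Δλ = 71.2645 − 88.0604 = -16.7959°.
θ = atan2( sin Δλ · cos φ₂ , cos φ₁ · sin φ₂ − sin φ₁ · cos φ₂ · cos Δλ )
  = atan2(-0.10818, -0.91460) = -173.254° → normalised to [0°, 360°): 186.746°.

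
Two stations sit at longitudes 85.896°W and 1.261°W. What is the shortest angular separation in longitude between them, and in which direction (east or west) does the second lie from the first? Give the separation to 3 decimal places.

84.635° east

Raw difference: -1.261 − -85.896 = 84.635°.
Normalise into (−180°, 180°]: 84.635° stays 84.635°.
Positive ⇒ the second point lies to the east; separation 84.635°.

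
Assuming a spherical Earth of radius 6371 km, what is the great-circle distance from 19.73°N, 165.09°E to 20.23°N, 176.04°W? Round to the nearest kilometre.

1972 km

Δλ = -176.04 − 165.09 = -341.13°; wrapped into (−180°, 180°]: 18.87°.
Δφ = 20.23 − 19.73 = 0.50°.
a = sin²(Δφ/2) + cos φ₁ · cos φ₂ · sin²(Δλ/2) = 0.023754.
c = 2·atan2(√a, √(1−a)) = 0.30948 rad → d = 6371·c ≈ 1971.68 km.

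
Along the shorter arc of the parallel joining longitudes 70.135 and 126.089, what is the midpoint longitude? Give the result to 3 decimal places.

+98.112°

Signed shortest Δλ from +70.135° to +126.089° is +55.954°.
Midpoint longitude = +70.135° + (+55.954°)/2 = +70.135° + 27.977° = +98.112°.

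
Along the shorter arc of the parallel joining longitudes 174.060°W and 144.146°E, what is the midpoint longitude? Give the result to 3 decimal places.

Signed shortest Δλ from -174.060° to +144.146° is -41.794°.
Midpoint longitude = -174.060° + (-41.794°)/2 = -174.060° − 20.897° = -194.957°.
Normalise into (−180°, 180°]: +165.043°.
(The naïve average (-174.060 + +144.146)/2 = -14.957° is on the wrong side of the globe.)

165.043°E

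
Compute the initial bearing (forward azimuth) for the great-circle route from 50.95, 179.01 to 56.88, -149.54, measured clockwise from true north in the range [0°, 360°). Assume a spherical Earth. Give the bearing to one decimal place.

Δλ = -149.54 − 179.01 = -328.55°; wrapped into (−180°, 180°]: 31.45°.
θ = atan2( sin Δλ · cos φ₂ , cos φ₁ · sin φ₂ − sin φ₁ · cos φ₂ · cos Δλ )
  = atan2(0.28508, 0.16565) = 59.841° → normalised to [0°, 360°): 59.841°.

59.8°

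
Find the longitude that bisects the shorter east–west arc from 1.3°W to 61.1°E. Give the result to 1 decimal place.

Signed shortest Δλ from -1.3° to +61.1° is +62.4°.
Midpoint longitude = -1.3° + (+62.4°)/2 = -1.3° + 31.2° = +29.9°.

29.9°E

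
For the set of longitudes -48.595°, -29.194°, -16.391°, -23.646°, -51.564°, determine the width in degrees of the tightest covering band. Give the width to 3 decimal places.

Sort the longitudes: -51.564°, -48.595°, -29.194°, -23.646°, -16.391°.
Eastward gaps between consecutive values (wrapping around): 2.969°, 19.401°, 5.548°, 7.255°, 324.827°.
Largest gap = 324.827° ⇒ minimal covering band is its complement: 360° − 324.827° = 35.173°.
Band runs from -51.564° eastward to -16.391°.

35.173°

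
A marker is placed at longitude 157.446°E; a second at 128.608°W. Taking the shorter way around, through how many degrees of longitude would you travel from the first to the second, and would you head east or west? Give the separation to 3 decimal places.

73.946° east

Raw difference: -128.608 − 157.446 = -286.054°.
Normalise into (−180°, 180°]: -286.054° + 360° = 73.946°.
Positive ⇒ the second point lies to the east; separation 73.946°.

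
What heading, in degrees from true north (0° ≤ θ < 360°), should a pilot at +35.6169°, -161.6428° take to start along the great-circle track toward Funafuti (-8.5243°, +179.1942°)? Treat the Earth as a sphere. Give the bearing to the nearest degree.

206°

Δλ = 179.1942 − -161.6428 = 340.8370°; wrapped into (−180°, 180°]: -19.1630°.
θ = atan2( sin Δλ · cos φ₂ , cos φ₁ · sin φ₂ − sin φ₁ · cos φ₂ · cos Δλ )
  = atan2(-0.32463, -0.66452) = -153.963° → normalised to [0°, 360°): 206.037°.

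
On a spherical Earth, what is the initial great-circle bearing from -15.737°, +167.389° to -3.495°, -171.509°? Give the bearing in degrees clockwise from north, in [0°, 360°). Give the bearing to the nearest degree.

Δλ = -171.509 − 167.389 = -338.898°; wrapped into (−180°, 180°]: 21.102°.
θ = atan2( sin Δλ · cos φ₂ , cos φ₁ · sin φ₂ − sin φ₁ · cos φ₂ · cos Δλ )
  = atan2(0.35936, 0.19389) = 61.652° → normalised to [0°, 360°): 61.652°.

62°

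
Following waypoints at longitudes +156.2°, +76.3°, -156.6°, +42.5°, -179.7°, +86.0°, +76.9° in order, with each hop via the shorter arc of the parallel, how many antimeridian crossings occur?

Leg 1: +156.2° → +76.3°, shortest Δλ = -79.9° (west) — does not cross 180°.
Leg 2: +76.3° → -156.6°, shortest Δλ = 127.1° (east) — crosses 180°.
Leg 3: -156.6° → +42.5°, shortest Δλ = -160.9° (west) — crosses 180°.
Leg 4: +42.5° → -179.7°, shortest Δλ = 137.8° (east) — crosses 180°.
Leg 5: -179.7° → +86.0°, shortest Δλ = -94.3° (west) — crosses 180°.
Leg 6: +86.0° → +76.9°, shortest Δλ = -9.1° (west) — does not cross 180°.
Total crossings: 4.

4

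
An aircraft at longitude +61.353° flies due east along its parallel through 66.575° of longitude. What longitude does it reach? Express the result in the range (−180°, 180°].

Start at +61.353°; shift +66.575° → +127.928°.
+127.928° already lies in (−180°, 180°].

+127.928°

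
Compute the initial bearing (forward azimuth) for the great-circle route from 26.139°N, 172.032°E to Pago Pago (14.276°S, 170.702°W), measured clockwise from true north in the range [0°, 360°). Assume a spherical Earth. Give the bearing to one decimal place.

155.4°

Δλ = -170.702 − 172.032 = -342.734°; wrapped into (−180°, 180°]: 17.266°.
θ = atan2( sin Δλ · cos φ₂ , cos φ₁ · sin φ₂ − sin φ₁ · cos φ₂ · cos Δλ )
  = atan2(0.28764, -0.62908) = 155.428° → normalised to [0°, 360°): 155.428°.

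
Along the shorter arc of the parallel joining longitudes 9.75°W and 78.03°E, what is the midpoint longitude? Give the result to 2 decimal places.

Signed shortest Δλ from -9.75° to +78.03° is +87.78°.
Midpoint longitude = -9.75° + (+87.78°)/2 = -9.75° + 43.89° = +34.14°.

34.14°E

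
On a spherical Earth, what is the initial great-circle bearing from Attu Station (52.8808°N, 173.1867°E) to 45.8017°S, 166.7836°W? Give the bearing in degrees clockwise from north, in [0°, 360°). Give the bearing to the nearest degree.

Δλ = -166.7836 − 173.1867 = -339.9703°; wrapped into (−180°, 180°]: 20.0297°.
θ = atan2( sin Δλ · cos φ₂ , cos φ₁ · sin φ₂ − sin φ₁ · cos φ₂ · cos Δλ )
  = atan2(0.23878, -0.95492) = 165.961° → normalised to [0°, 360°): 165.961°.

166°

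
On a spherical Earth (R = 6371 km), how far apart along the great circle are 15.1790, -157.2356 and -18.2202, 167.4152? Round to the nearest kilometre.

5365 km

Δλ = 167.4152 − -157.2356 = 324.6508°; wrapped into (−180°, 180°]: -35.3492°.
Δφ = -18.2202 − 15.1790 = -33.3992°.
a = sin²(Δφ/2) + cos φ₁ · cos φ₂ · sin²(Δλ/2) = 0.167075.
c = 2·atan2(√a, √(1−a)) = 0.84216 rad → d = 6371·c ≈ 5365.43 km.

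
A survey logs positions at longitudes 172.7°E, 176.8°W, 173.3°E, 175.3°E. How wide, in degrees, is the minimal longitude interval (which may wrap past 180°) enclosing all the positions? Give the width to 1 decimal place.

Sort the longitudes: -176.8°, +172.7°, +173.3°, +175.3°.
Eastward gaps between consecutive values (wrapping around): 349.5°, 0.6°, 2.0°, 7.9°.
Largest gap = 349.5° ⇒ minimal covering band is its complement: 360° − 349.5° = 10.5°.
Band runs from +172.7° eastward to -176.8°, crossing the antimeridian.

10.5°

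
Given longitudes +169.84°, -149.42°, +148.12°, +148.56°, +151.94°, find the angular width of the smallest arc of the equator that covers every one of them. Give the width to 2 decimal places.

Sort the longitudes: -149.42°, +148.12°, +148.56°, +151.94°, +169.84°.
Eastward gaps between consecutive values (wrapping around): 297.54°, 0.44°, 3.38°, 17.90°, 40.74°.
Largest gap = 297.54° ⇒ minimal covering band is its complement: 360° − 297.54° = 62.46°.
Band runs from +148.12° eastward to -149.42°, crossing the antimeridian.

62.46°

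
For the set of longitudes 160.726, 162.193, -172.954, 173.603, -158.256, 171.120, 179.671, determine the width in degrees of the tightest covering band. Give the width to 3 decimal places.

41.018°

Sort the longitudes: -172.954°, -158.256°, +160.726°, +162.193°, +171.120°, +173.603°, +179.671°.
Eastward gaps between consecutive values (wrapping around): 14.698°, 318.982°, 1.467°, 8.927°, 2.483°, 6.068°, 7.375°.
Largest gap = 318.982° ⇒ minimal covering band is its complement: 360° − 318.982° = 41.018°.
Band runs from +160.726° eastward to -158.256°, crossing the antimeridian.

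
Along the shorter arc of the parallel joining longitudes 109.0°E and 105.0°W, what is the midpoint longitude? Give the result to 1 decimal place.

178.0°W

Signed shortest Δλ from +109.0° to -105.0° is +146.0°.
Midpoint longitude = +109.0° + (+146.0°)/2 = +109.0° + 73.0° = +182.0°.
Normalise into (−180°, 180°]: -178.0°.
(The naïve average (+109.0 + -105.0)/2 = 2.0° is on the wrong side of the globe.)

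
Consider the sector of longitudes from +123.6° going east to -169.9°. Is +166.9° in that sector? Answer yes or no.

Yes

Band width going east from +123.6° to -169.9°: ((-169.9 − 123.6) mod 360) = 66.5°.
Offset of +166.9° east of the west edge: ((166.9 − 123.6) mod 360) = 43.3°.
43.3° ≤ 66.5° ⇒ inside.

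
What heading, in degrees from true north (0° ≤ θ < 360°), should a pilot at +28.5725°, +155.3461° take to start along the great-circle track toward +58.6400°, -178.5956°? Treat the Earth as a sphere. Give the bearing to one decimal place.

23.5°

Δλ = -178.5956 − 155.3461 = -333.9417°; wrapped into (−180°, 180°]: 26.0583°.
θ = atan2( sin Δλ · cos φ₂ , cos φ₁ · sin φ₂ − sin φ₁ · cos φ₂ · cos Δλ )
  = atan2(0.22861, 0.52632) = 23.478° → normalised to [0°, 360°): 23.478°.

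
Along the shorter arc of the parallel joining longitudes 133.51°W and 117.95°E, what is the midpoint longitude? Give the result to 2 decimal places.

172.22°E

Signed shortest Δλ from -133.51° to +117.95° is -108.54°.
Midpoint longitude = -133.51° + (-108.54°)/2 = -133.51° − 54.27° = -187.78°.
Normalise into (−180°, 180°]: +172.22°.
(The naïve average (-133.51 + +117.95)/2 = -7.78° is on the wrong side of the globe.)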